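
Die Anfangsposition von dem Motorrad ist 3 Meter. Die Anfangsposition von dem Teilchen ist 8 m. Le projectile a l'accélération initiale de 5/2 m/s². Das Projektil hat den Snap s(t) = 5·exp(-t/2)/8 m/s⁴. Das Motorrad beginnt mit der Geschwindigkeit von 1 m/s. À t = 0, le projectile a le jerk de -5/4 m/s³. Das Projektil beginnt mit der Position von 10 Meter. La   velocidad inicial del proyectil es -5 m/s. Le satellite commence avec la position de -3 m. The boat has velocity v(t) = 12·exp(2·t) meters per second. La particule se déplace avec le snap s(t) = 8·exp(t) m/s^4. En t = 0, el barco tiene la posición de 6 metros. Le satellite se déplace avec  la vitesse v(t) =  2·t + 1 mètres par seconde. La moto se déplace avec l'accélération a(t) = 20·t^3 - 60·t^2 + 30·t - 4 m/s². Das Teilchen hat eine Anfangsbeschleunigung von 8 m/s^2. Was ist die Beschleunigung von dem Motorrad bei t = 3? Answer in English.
We have acceleration a(t) = 20·t^3 - 60·t^2 + 30·t - 4. Substituting t = 3: a(3) = 86.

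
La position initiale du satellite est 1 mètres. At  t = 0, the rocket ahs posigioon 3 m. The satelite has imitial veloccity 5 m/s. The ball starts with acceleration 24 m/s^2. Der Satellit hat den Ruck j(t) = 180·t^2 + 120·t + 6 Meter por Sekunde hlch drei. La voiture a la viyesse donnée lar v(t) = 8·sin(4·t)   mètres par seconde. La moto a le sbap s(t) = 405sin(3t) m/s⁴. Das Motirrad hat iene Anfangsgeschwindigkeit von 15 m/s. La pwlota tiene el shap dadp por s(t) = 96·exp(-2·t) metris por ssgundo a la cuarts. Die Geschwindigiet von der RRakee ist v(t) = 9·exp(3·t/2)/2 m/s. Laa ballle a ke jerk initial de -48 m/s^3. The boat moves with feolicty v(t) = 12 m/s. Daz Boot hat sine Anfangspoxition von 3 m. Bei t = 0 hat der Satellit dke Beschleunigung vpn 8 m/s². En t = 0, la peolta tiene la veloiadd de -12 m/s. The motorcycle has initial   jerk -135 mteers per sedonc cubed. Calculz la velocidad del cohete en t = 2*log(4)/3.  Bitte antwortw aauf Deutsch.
Mit v(t) = 9·exp(3·t/2)/2 und Einsetzen von t = 2*log(4)/3, finden wir v = 18.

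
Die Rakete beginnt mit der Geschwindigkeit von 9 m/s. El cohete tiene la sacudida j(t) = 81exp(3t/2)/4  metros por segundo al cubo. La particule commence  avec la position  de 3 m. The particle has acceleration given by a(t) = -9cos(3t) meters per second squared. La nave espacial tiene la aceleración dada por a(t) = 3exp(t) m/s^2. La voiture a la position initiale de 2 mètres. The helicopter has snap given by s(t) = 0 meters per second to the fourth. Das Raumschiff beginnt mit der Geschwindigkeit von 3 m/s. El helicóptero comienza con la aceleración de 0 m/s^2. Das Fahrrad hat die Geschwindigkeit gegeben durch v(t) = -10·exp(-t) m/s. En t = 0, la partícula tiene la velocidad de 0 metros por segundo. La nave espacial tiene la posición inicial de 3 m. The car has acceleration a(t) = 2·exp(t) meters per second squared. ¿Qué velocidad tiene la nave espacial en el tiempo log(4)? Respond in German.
Wir müssen unsere Gleichung für die Beschleunigung a(t) = 3·exp(t) 1-mal integrieren. Das Integral von der Beschleunigung ist die Geschwindigkeit. Mit v(0) = 3 erhalten wir v(t) = 3·exp(t). Aus der Gleichung für die Geschwindigkeit v(t) = 3·exp(t), setzen wir t = log(4) ein und erhalten v = 12.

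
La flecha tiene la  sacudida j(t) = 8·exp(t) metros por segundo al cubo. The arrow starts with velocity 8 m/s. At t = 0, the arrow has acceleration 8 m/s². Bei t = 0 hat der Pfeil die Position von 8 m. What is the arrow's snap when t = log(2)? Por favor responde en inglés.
Starting from jerk j(t) = 8·exp(t), we take 1 derivative. The derivative of jerk gives snap: s(t) = 8·exp(t). We have snap s(t) = 8·exp(t). Substituting t = log(2): s(log(2)) = 16.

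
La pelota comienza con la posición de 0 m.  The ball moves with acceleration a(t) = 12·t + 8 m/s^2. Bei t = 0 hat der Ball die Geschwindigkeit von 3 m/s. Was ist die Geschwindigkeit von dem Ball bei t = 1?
Um dies zu lösen, müssen wir 1 Stammfunktion unserer Gleichung für die Beschleunigung a(t) = 12·t + 8 finden. Mit ∫a(t)dt und Anwendung von v(0) = 3, finden wir v(t) = 6·t^2 + 8·t + 3. Mit v(t) = 6·t^2 + 8·t + 3 und Einsetzen von t = 1, finden wir v = 17.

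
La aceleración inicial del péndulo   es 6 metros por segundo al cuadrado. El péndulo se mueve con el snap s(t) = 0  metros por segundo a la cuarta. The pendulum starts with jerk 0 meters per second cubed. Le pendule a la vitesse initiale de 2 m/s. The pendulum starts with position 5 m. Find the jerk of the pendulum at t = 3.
We must find the antiderivative of our snap equation s(t) = 0 1 time. Integrating snap and using the initial condition j(0) = 0, we get j(t) = 0. We have jerk j(t) = 0. Substituting t = 3: j(3) = 0.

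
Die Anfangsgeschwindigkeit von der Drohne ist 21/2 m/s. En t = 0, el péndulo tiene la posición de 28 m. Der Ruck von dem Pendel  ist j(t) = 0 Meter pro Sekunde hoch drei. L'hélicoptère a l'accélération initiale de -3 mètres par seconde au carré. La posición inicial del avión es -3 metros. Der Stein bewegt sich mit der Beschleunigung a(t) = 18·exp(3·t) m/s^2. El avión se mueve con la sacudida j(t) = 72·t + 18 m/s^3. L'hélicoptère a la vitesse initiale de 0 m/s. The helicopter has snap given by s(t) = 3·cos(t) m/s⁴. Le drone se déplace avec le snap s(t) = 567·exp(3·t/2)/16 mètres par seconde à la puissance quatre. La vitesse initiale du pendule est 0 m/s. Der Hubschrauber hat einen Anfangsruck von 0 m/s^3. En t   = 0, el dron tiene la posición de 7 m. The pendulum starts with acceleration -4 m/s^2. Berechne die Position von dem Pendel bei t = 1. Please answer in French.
Pour résoudre ceci, nous devons prendre 3 intégrales de notre équation du jerk j(t) = 0. En prenant ∫j(t)dt et en appliquant a(0) = -4, nous trouvons a(t) = -4. La primitive de l'accélération, avec v(0) = 0, donne la vitesse: v(t) = -4·t. En intégrant la vitesse et en utilisant la condition initiale x(0) = 28, nous obtenons x(t) = 28 - 2·t^2. En utilisant x(t) = 28 - 2·t^2 et en substituant t = 1, nous trouvons x = 26.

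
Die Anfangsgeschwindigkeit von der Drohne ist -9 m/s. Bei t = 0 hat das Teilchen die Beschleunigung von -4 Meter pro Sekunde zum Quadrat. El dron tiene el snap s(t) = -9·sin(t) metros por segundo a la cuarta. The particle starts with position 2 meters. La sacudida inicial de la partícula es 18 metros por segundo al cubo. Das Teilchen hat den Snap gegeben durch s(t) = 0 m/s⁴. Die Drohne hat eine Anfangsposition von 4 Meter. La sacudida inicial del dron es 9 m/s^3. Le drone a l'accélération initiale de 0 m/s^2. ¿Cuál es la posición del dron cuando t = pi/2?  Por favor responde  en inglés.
To solve this, we need to take 4 antiderivatives of our snap equation s(t) = -9·sin(t). The antiderivative of snap is jerk. Using j(0) = 9, we get j(t) = 9·cos(t). Integrating jerk and using the initial condition a(0) = 0, we get a(t) = 9·sin(t). Integrating acceleration and using the initial condition v(0) = -9, we get v(t) = -9·cos(t). Taking ∫v(t)dt and applying x(0) = 4, we find x(t) = 4 - 9·sin(t). From the given position equation x(t) = 4 - 9·sin(t), we substitute t = pi/2 to get x = -5.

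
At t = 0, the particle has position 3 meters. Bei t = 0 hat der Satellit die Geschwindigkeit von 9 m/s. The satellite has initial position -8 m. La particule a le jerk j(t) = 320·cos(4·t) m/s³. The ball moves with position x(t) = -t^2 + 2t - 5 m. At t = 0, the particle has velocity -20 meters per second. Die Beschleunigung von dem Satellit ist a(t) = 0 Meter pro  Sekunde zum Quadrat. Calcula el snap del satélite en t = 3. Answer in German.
Um dies zu lösen, müssen wir 2 Ableitungen unserer Gleichung für die Beschleunigung a(t) = 0 nehmen. Durch Ableiten von der Beschleunigung erhalten wir den Ruck: j(t) = 0. Die Ableitung von dem Ruck ergibt den Snap: s(t) = 0. Wir haben den Snap s(t) = 0. Durch Einsetzen von t = 3: s(3) = 0.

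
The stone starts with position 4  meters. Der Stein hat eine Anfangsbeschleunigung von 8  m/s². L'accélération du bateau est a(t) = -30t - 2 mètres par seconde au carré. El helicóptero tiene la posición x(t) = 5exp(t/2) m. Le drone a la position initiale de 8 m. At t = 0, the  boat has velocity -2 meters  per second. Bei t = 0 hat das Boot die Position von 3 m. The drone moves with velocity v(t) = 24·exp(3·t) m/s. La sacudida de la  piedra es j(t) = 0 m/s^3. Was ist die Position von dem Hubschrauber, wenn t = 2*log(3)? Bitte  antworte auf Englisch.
From the given position equation x(t) = 5·exp(t/2), we substitute t = 2*log(3) to get x = 15.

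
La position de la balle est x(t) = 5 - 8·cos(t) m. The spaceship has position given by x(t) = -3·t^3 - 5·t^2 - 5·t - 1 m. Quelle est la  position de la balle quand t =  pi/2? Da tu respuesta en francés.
En utilisant x(t) = 5 - 8·cos(t) et en substituant t = pi/2, nous trouvons x = 5.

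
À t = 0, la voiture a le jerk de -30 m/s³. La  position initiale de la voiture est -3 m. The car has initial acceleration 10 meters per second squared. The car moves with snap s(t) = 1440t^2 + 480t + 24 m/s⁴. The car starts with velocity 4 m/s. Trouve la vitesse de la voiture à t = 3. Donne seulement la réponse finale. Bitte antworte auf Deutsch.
v(3) = 7459.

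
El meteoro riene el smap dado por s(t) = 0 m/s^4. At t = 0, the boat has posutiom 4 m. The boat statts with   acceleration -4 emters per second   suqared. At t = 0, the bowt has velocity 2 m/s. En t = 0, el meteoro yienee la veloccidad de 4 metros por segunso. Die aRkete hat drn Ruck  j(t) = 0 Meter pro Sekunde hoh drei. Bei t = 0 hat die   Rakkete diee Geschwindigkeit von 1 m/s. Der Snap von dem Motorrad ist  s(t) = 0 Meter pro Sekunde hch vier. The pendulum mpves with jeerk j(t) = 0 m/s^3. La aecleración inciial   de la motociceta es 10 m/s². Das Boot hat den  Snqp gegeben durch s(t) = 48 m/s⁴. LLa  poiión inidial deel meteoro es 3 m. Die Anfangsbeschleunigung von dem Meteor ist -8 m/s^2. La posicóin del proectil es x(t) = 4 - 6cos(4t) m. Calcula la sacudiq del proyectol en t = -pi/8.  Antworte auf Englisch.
We must differentiate our position equation x(t) = 4 - 6·cos(4·t) 3 times. The derivative of position gives velocity: v(t) = 24·sin(4·t). Differentiating velocity, we get acceleration: a(t) = 96·cos(4·t). Taking d/dt of a(t), we find j(t) = -384·sin(4·t). From the given jerk equation j(t) = -384·sin(4·t), we substitute t = -pi/8 to get j = 384.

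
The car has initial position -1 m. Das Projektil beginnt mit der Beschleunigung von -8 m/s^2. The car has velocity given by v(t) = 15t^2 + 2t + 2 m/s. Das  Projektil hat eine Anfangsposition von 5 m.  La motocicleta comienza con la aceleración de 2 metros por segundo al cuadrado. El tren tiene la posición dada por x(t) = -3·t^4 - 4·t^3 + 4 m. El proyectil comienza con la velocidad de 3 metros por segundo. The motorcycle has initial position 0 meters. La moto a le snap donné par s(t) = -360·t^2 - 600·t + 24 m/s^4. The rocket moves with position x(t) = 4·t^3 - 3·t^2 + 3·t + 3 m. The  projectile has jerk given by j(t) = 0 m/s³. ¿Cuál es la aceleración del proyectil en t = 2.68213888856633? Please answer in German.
Um dies zu lösen, müssen wir 1 Integral unserer Gleichung für den Ruck j(t) = 0 finden. Die Stammfunktion von dem Ruck ist die Beschleunigung. Mit a(0) = -8 erhalten wir a(t) = -8. Aus der Gleichung für die Beschleunigung a(t) = -8, setzen wir t = 2.68213888856633 ein und erhalten a = -8.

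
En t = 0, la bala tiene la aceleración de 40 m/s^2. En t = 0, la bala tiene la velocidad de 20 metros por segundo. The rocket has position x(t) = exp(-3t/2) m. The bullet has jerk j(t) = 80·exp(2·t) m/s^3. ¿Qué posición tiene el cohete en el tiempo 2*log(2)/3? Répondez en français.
Nous avons la position x(t) = exp(-3·t/2). En substituant t = 2*log(2)/3: x(2*log(2)/3) = 1/2.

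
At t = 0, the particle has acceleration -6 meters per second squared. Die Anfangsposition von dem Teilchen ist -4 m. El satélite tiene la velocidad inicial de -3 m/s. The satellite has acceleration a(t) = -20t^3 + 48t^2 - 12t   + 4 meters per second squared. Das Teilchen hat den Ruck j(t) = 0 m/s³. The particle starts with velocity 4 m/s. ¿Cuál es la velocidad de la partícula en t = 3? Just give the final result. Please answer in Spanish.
La respuesta es -14.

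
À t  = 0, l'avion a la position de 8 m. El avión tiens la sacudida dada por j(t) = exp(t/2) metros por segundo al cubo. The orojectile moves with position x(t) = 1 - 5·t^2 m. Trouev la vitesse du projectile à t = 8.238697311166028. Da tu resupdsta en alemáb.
Ausgehend von der Position x(t) = 1 - 5·t^2, nehmen wir 1 Ableitung. Die Ableitung von der Position ergibt die Geschwindigkeit: v(t) = -10·t. Mit v(t) = -10·t und Einsetzen von t = 8.238697311166028, finden wir v = -82.3869731116603.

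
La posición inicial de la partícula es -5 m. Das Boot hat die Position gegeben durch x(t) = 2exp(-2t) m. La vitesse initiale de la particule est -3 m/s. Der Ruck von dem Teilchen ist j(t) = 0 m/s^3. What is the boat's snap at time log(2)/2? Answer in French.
Nous devons dériver notre équation de la position x(t) = 2·exp(-2·t) 4 fois. En prenant d/dt de x(t), nous trouvons v(t) = -4·exp(-2·t). En prenant d/dt de v(t), nous trouvons a(t) = 8·exp(-2·t). En dérivant l'accélération, nous obtenons le jerk: j(t) = -16·exp(-2·t). En prenant d/dt de j(t), nous trouvons s(t) = 32·exp(-2·t). En utilisant s(t) = 32·exp(-2·t) et en substituant t = log(2)/2, nous trouvons s = 16.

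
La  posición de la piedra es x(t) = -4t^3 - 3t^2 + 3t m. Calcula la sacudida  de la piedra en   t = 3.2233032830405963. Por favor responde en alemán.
Um dies zu lösen, müssen wir 3 Ableitungen unserer Gleichung für die Position x(t) = -4·t^3 - 3·t^2 + 3·t nehmen. Die Ableitung von der Position ergibt die Geschwindigkeit: v(t) = -12·t^2 - 6·t + 3. Durch Ableiten von der Geschwindigkeit erhalten wir die Beschleunigung: a(t) = -24·t - 6. Die Ableitung von der Beschleunigung ergibt den Ruck: j(t) = -24. Wir haben den Ruck j(t) = -24. Durch Einsetzen von t = 3.2233032830405963: j(3.2233032830405963) = -24.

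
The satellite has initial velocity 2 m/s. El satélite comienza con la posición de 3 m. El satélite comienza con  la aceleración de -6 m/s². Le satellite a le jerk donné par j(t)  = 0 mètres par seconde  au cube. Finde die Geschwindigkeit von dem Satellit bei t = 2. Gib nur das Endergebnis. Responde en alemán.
Bei t = 2, v = -10.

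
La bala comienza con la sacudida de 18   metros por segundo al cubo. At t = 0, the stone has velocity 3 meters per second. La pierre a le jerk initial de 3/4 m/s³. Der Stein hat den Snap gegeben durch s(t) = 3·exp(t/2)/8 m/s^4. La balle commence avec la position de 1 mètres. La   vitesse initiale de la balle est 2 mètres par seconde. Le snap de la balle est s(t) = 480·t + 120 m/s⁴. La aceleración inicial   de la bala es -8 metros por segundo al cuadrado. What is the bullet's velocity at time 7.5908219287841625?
To find the answer, we compute 3 integrals of s(t) = 480·t + 120. Taking ∫s(t)dt and applying j(0) = 18, we find j(t) = 240·t^2 + 120·t + 18. Integrating jerk and using the initial condition a(0) = -8, we get a(t) = 80·t^3 + 60·t^2 + 18·t - 8. Integrating acceleration and using the initial condition v(0) = 2, we get v(t) = 20·t^4 + 20·t^3 + 9·t^2 - 8·t + 2. Using v(t) = 20·t^4 + 20·t^3 + 9·t^2 - 8·t + 2 and substituting t = 7.5908219287841625, we find v = 75610.2286498673.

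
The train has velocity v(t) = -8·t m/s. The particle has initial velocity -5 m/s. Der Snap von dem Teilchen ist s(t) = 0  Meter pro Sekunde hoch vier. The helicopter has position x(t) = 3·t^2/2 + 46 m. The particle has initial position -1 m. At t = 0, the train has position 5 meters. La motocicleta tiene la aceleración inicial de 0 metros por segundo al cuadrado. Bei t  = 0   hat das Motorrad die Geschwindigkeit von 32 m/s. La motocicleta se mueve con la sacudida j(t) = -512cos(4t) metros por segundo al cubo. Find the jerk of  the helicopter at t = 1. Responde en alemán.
Wir müssen unsere Gleichung für die Position x(t) = 3·t^2/2 + 46 3-mal ableiten. Die Ableitung von der Position ergibt die Geschwindigkeit: v(t) = 3·t. Mit d/dt von v(t) finden wir a(t) = 3. Durch Ableiten von der Beschleunigung erhalten wir den Ruck: j(t) = 0. Aus der Gleichung für den Ruck j(t) = 0, setzen wir t = 1 ein und erhalten j = 0.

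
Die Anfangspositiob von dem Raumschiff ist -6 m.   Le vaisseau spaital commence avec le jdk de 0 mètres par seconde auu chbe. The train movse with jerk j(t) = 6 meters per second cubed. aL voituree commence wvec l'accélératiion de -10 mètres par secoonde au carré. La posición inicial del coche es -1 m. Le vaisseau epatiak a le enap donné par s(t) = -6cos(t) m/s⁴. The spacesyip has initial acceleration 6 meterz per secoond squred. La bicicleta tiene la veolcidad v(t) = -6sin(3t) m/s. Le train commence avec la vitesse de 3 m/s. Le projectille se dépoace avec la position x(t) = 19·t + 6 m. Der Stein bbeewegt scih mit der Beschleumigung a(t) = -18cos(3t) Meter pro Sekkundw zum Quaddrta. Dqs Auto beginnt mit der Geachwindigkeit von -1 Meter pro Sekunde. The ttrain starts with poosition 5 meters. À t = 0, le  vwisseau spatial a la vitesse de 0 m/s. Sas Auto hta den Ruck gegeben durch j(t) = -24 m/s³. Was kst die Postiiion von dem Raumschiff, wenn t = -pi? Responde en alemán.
Ausgehend von dem Snap s(t) = -6·cos(t), nehmen wir 4 Stammfunktionen. Das Integral von dem Snap ist der Ruck. Mit j(0) = 0 erhalten wir j(t) = -6·sin(t). Mit ∫j(t)dt und Anwendung von a(0) = 6, finden wir a(t) = 6·cos(t). Das Integral von der Beschleunigung ist die Geschwindigkeit. Mit v(0) = 0 erhalten wir v(t) = 6·sin(t). Mit ∫v(t)dt und Anwendung von x(0) = -6, finden wir x(t) = -6·cos(t). Aus der Gleichung für die Position x(t) = -6·cos(t), setzen wir t = -pi ein und erhalten x = 6.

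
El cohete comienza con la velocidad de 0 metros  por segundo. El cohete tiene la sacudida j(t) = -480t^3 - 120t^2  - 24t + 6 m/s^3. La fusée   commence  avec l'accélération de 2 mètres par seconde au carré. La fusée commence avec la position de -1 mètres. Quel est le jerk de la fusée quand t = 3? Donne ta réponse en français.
De l'équation du jerk j(t) = -480·t^3 - 120·t^2 - 24·t + 6, nous substituons t = 3 pour obtenir j = -14106.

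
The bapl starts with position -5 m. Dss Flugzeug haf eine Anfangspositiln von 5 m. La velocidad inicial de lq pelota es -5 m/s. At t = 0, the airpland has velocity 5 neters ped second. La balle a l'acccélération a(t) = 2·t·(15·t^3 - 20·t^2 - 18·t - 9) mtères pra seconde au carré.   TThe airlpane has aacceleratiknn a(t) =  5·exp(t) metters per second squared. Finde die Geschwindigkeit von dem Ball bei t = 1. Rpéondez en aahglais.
To find the answer, we compute 1 antiderivative of a(t) = 2·t·(15·t^3 - 20·t^2 - 18·t - 9). The antiderivative of acceleration is velocity. Using v(0) = -5, we get v(t) = 6·t^5 - 10·t^4 - 12·t^3 - 9·t^2 - 5. Using v(t) = 6·t^5 - 10·t^4 - 12·t^3 - 9·t^2 - 5 and substituting t = 1, we find v = -30.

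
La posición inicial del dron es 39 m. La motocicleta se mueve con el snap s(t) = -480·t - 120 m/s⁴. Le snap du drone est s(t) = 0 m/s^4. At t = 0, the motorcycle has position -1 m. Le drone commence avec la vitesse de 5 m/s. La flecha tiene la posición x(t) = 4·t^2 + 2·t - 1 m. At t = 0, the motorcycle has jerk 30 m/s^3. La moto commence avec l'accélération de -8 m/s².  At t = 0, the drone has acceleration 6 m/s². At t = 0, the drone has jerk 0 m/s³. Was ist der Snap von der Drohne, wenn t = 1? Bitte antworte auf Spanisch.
De la ecuación del snap s(t) = 0, sustituimos t = 1 para obtener s = 0.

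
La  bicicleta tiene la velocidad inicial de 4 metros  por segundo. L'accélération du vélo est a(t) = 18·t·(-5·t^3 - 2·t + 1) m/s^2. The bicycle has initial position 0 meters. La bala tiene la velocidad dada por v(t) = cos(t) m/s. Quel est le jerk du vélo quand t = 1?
Nous devons dériver notre équation de l'accélération a(t) = 18·t·(-5·t^3 - 2·t + 1) 1 fois. La dérivée de l'accélération donne le jerk: j(t) = -90·t^3 + 18·t·(-15·t^2 - 2) - 36·t + 18. Nous avons le jerk j(t) = -90·t^3 + 18·t·(-15·t^2 - 2) - 36·t + 18. En substituant t = 1: j(1) = -414.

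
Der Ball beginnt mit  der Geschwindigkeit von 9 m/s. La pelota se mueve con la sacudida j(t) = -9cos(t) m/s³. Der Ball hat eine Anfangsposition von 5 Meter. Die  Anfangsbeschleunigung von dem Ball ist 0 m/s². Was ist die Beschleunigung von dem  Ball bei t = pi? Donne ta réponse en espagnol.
Debemos encontrar la integral de nuestra ecuación de la sacudida j(t) = -9·cos(t) 1 vez. Tomando ∫j(t)dt y aplicando a(0) = 0, encontramos a(t) = -9·sin(t). Tenemos la aceleración a(t) = -9·sin(t). Sustituyendo t = pi: a(pi) = 0.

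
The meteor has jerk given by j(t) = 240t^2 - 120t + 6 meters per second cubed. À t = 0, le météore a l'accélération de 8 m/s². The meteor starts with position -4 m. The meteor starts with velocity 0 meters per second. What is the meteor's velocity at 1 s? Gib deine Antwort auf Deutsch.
Ausgehend von dem Ruck j(t) = 240·t^2 - 120·t + 6, nehmen wir 2 Integrale. Mit ∫j(t)dt und Anwendung von a(0) = 8, finden wir a(t) = 80·t^3 - 60·t^2 + 6·t + 8. Durch Integration von der Beschleunigung und Verwendung der Anfangsbedingung v(0) = 0, erhalten wir v(t) = t·(20·t^3 - 20·t^2 + 3·t + 8). Aus der Gleichung für die Geschwindigkeit v(t) = t·(20·t^3 - 20·t^2 + 3·t + 8), setzen wir t = 1 ein und erhalten v = 11.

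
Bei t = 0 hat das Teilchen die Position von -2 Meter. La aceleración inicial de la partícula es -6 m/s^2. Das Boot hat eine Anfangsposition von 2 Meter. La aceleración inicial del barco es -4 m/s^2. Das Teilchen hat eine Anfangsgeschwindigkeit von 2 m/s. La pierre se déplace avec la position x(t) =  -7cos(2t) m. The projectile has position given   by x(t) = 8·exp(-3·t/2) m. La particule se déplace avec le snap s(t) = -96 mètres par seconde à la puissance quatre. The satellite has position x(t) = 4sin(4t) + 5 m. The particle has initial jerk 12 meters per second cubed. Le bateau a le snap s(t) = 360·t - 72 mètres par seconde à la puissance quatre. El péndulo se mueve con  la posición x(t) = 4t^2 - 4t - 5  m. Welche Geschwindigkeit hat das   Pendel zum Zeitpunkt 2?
Ausgehend von der Position x(t) = 4·t^2 - 4·t - 5, nehmen wir 1 Ableitung. Mit d/dt von x(t) finden wir v(t) = 8·t - 4. Mit v(t) = 8·t - 4 und Einsetzen von t = 2, finden wir v = 12.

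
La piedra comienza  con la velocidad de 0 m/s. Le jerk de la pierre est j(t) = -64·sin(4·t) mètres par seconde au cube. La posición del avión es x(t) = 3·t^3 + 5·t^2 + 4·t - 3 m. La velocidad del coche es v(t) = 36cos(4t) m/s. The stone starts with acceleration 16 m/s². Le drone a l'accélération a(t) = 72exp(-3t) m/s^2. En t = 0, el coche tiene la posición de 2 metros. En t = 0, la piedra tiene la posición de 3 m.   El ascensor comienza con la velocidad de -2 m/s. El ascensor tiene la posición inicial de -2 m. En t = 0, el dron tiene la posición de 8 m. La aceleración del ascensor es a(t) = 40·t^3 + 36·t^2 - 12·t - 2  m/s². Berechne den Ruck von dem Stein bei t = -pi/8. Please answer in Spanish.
De la ecuación de la sacudida j(t) = -64·sin(4·t), sustituimos t = -pi/8 para obtener j = 64.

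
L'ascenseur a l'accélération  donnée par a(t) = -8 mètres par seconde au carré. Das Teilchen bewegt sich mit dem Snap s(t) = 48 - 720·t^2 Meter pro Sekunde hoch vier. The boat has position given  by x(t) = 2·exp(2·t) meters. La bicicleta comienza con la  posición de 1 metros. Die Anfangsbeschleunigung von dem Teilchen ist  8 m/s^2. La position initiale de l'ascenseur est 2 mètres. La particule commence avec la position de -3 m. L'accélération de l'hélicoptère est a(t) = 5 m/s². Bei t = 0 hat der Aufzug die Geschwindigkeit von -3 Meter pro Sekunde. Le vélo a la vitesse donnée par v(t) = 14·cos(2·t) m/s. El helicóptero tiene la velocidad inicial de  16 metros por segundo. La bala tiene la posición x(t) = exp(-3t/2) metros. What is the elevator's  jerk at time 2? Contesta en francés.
En partant de l'accélération a(t) = -8, nous prenons 1 dérivée. La dérivée de l'accélération donne le jerk: j(t) = 0. Nous avons le jerk j(t) = 0. En substituant t = 2: j(2) = 0.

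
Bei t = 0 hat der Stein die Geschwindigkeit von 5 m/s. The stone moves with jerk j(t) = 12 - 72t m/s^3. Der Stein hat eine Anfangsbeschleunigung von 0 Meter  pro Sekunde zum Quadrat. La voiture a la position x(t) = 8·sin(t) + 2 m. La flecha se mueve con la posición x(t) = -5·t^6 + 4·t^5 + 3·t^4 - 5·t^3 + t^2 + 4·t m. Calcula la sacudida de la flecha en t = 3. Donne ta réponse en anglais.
We must differentiate our position equation x(t) = -5·t^6 + 4·t^5 + 3·t^4 - 5·t^3 + t^2 + 4·t 3 times. The derivative of position gives velocity: v(t) = -30·t^5 + 20·t^4 + 12·t^3 - 15·t^2 + 2·t + 4. Differentiating velocity, we get acceleration: a(t) = -150·t^4 + 80·t^3 + 36·t^2 - 30·t + 2. Differentiating acceleration, we get jerk: j(t) = -600·t^3 + 240·t^2 + 72·t - 30. Using j(t) = -600·t^3 + 240·t^2 + 72·t - 30 and substituting t = 3, we find j = -13854.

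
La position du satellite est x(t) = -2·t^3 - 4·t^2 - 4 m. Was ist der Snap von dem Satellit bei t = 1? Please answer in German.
Wir müssen unsere Gleichung für die Position x(t) = -2·t^3 - 4·t^2 - 4 4-mal ableiten. Mit d/dt von x(t) finden wir v(t) = -6·t^2 - 8·t. Durch Ableiten von der Geschwindigkeit erhalten wir die Beschleunigung: a(t) = -12·t - 8. Durch Ableiten von der Beschleunigung erhalten wir den Ruck: j(t) = -12. Durch Ableiten von dem Ruck erhalten wir den Snap: s(t) = 0. Wir haben den Snap s(t) = 0. Durch Einsetzen von t = 1: s(1) = 0.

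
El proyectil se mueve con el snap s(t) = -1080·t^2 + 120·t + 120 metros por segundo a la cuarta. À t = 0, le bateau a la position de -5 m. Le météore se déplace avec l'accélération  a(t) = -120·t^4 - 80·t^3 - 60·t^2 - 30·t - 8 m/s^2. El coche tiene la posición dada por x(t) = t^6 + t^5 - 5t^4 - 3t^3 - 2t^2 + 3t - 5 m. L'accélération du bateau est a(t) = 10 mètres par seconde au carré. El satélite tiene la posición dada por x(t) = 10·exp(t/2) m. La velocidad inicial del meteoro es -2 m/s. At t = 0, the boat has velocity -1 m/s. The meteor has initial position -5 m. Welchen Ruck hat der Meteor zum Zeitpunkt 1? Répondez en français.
En partant de l'accélération a(t) = -120·t^4 - 80·t^3 - 60·t^2 - 30·t - 8, nous prenons 1 dérivée. En prenant d/dt de a(t), nous trouvons j(t) = -480·t^3 - 240·t^2 - 120·t - 30. De l'équation du jerk j(t) = -480·t^3 - 240·t^2 - 120·t - 30, nous substituons t = 1 pour obtenir j = -870.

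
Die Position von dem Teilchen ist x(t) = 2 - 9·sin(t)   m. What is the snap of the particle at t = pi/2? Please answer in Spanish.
Partiendo de la posición x(t) = 2 - 9·sin(t), tomamos 4 derivadas. Tomando d/dt de x(t), encontramos v(t) = -9·cos(t). La derivada de la velocidad da la aceleración: a(t) = 9·sin(t). Derivando la aceleración, obtenemos la sacudida: j(t) = 9·cos(t). Tomando d/dt de j(t), encontramos s(t) = -9·sin(t). Tenemos el snap s(t) = -9·sin(t). Sustituyendo t = pi/2: s(pi/2) = -9.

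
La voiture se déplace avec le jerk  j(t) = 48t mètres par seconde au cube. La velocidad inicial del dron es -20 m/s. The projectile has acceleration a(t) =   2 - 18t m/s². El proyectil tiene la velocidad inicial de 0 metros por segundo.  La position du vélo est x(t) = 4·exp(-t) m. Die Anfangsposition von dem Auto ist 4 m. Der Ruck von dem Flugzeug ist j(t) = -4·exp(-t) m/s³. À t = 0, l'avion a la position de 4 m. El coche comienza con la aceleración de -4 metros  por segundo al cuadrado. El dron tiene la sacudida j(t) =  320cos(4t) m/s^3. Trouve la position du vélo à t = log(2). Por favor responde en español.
De la ecuación de la posición x(t) = 4·exp(-t), sustituimos t = log(2) para obtener x = 2.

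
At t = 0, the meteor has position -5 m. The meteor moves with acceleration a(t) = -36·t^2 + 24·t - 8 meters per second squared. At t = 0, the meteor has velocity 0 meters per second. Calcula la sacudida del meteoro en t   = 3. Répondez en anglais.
Starting from acceleration a(t) = -36·t^2 + 24·t - 8, we take 1 derivative. Taking d/dt of a(t), we find j(t) = 24 - 72·t. We have jerk j(t) = 24 - 72·t. Substituting t = 3: j(3) = -192.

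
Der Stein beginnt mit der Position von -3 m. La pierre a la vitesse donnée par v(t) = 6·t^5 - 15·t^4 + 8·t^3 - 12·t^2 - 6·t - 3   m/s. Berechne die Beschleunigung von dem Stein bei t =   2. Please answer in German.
Ausgehend von der Geschwindigkeit v(t) = 6·t^5 - 15·t^4 + 8·t^3 - 12·t^2 - 6·t - 3, nehmen wir 1 Ableitung. Durch Ableiten von der Geschwindigkeit erhalten wir die Beschleunigung: a(t) = 30·t^4 - 60·t^3 + 24·t^2 - 24·t - 6. Aus der Gleichung für die Beschleunigung a(t) = 30·t^4 - 60·t^3 + 24·t^2 - 24·t - 6, setzen wir t = 2 ein und erhalten a = 42.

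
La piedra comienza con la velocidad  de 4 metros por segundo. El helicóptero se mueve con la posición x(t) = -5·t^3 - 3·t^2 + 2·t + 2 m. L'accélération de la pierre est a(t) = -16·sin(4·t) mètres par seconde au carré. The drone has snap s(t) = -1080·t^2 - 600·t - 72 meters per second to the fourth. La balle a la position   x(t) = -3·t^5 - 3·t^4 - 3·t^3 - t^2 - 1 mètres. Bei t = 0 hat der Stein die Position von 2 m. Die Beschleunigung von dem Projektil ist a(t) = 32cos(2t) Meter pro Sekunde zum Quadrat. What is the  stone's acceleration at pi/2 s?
From the given acceleration equation a(t) = -16·sin(4·t), we substitute t = pi/2 to get a = 0.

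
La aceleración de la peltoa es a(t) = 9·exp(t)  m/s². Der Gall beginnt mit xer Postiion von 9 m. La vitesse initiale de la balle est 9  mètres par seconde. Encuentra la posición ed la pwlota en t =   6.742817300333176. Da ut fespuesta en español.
Debemos encontrar la integral de nuestra ecuación de la aceleración a(t) = 9·exp(t) 2 veces. Tomando ∫a(t)dt y aplicando v(0) = 9, encontramos v(t) = 9·exp(t). Tomando ∫v(t)dt y aplicando x(0) = 9, encontramos x(t) = 9·exp(t). Tenemos la posición x(t) = 9·exp(t). Sustituyendo t = 6.742817300333176: x(6.742817300333176) = 7631.51663908610.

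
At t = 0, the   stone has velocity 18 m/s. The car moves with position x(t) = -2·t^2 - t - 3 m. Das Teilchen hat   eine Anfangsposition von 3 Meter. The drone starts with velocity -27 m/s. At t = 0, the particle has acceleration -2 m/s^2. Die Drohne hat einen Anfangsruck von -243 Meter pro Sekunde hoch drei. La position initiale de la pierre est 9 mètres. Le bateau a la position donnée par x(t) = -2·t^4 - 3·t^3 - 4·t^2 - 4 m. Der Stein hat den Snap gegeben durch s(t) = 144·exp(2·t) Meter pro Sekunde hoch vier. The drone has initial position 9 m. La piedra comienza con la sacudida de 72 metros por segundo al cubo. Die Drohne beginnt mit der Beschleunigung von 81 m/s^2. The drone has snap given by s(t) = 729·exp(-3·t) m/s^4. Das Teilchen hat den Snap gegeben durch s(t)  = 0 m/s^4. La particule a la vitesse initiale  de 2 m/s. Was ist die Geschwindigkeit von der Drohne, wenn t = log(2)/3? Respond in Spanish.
Debemos encontrar la integral de nuestra ecuación del snap s(t) = 729·exp(-3·t) 3 veces. La antiderivada del snap es la sacudida. Usando j(0) = -243, obtenemos j(t) = -243·exp(-3·t). Integrando la sacudida y usando la condición inicial a(0) = 81, obtenemos a(t) = 81·exp(-3·t). La integral de la aceleración es la velocidad. Usando v(0) = -27, obtenemos v(t) = -27·exp(-3·t). Usando v(t) = -27·exp(-3·t) y sustituyendo t = log(2)/3, encontramos v = -27/2.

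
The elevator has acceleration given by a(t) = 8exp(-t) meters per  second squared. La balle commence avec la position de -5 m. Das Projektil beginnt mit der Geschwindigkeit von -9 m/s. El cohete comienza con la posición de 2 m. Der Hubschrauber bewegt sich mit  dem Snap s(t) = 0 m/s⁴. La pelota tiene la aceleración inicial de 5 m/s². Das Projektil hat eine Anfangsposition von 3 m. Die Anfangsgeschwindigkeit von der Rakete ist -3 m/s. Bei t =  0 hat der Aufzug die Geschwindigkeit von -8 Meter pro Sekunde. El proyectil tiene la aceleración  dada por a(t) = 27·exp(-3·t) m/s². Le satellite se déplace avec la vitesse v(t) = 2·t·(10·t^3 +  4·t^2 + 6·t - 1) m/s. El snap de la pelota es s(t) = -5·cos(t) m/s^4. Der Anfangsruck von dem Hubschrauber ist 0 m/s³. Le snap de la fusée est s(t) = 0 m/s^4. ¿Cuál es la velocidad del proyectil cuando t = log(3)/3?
Debemos encontrar la antiderivada de nuestra ecuación de la aceleración a(t) = 27·exp(-3·t) 1 vez. La antiderivada de la aceleración es la velocidad. Usando v(0) = -9, obtenemos v(t) = -9·exp(-3·t). Tenemos la velocidad v(t) = -9·exp(-3·t). Sustituyendo t = log(3)/3: v(log(3)/3) = -3.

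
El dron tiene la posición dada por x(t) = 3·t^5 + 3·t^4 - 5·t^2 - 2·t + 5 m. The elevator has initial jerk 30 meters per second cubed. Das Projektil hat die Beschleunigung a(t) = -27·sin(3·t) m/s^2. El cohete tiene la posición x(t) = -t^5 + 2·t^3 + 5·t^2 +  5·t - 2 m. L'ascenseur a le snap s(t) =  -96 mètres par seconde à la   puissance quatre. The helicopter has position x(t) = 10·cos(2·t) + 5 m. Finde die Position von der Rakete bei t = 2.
Aus der Gleichung für die Position x(t) = -t^5 + 2·t^3 + 5·t^2 + 5·t - 2, setzen wir t = 2 ein und erhalten x = 12.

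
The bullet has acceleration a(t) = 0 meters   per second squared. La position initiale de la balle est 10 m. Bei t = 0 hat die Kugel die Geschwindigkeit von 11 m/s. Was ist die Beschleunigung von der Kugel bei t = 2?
Wir haben die Beschleunigung a(t) = 0. Durch Einsetzen von t = 2: a(2) = 0.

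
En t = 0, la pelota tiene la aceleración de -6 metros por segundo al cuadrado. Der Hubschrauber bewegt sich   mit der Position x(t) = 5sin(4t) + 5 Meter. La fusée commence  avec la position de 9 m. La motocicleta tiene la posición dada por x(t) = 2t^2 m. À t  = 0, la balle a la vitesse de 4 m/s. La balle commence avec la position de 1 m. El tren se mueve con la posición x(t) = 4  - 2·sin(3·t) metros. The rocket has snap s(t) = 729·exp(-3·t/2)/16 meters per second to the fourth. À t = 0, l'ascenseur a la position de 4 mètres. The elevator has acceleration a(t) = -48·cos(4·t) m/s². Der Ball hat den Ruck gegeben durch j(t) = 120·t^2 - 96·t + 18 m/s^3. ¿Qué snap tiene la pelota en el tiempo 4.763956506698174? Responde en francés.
Nous devons dériver notre équation du jerk j(t) = 120·t^2 - 96·t + 18 1 fois. En dérivant le jerk, nous obtenons le snap: s(t) = 240·t - 96. Nous avons le snap s(t) = 240·t - 96. En substituant t = 4.763956506698174: s(4.763956506698174) = 1047.34956160756.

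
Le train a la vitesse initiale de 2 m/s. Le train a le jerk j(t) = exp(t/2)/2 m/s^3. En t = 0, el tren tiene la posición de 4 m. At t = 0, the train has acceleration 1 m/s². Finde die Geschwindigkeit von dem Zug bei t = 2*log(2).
Ausgehend von dem Ruck j(t) = exp(t/2)/2, nehmen wir 2 Stammfunktionen. Durch Integration von dem Ruck und Verwendung der Anfangsbedingung a(0) = 1, erhalten wir a(t) = exp(t/2). Mit ∫a(t)dt und Anwendung von v(0) = 2, finden wir v(t) = 2·exp(t/2). Wir haben die Geschwindigkeit v(t) = 2·exp(t/2). Durch Einsetzen von t = 2*log(2): v(2*log(2)) = 4.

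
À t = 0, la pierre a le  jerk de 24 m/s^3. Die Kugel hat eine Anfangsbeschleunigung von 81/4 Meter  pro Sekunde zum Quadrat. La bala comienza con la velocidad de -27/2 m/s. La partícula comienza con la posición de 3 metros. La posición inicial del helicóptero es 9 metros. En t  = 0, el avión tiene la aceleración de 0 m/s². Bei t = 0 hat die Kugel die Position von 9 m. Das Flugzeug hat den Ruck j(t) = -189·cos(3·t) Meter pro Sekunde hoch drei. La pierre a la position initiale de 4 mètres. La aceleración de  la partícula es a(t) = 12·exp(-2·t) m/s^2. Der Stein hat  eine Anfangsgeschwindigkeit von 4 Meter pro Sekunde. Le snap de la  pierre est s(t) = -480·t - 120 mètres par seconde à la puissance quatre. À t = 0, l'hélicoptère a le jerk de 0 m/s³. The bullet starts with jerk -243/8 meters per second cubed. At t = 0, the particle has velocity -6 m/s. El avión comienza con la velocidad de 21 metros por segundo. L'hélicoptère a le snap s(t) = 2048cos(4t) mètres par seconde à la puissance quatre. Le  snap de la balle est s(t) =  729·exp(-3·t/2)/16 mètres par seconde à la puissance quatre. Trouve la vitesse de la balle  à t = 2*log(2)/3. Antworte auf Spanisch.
Partiendo del snap s(t) = 729·exp(-3·t/2)/16, tomamos 3 integrales. La integral del snap es la sacudida. Usando j(0) = -243/8, obtenemos j(t) = -243·exp(-3·t/2)/8. Tomando ∫j(t)dt y aplicando a(0) = 81/4, encontramos a(t) = 81·exp(-3·t/2)/4. La integral de la aceleración es la velocidad. Usando v(0) = -27/2, obtenemos v(t) = -27·exp(-3·t/2)/2. Usando v(t) = -27·exp(-3·t/2)/2 y sustituyendo t = 2*log(2)/3, encontramos v = -27/4.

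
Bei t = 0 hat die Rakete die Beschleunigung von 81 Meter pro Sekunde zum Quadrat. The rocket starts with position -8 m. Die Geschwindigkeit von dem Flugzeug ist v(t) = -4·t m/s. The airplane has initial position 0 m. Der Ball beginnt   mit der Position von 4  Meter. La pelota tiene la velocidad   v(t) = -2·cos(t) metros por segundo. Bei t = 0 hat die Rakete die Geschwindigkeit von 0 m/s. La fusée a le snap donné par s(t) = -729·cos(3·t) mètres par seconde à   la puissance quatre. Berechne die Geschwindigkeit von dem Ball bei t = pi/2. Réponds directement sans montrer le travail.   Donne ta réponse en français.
À t = pi/2, v = 0.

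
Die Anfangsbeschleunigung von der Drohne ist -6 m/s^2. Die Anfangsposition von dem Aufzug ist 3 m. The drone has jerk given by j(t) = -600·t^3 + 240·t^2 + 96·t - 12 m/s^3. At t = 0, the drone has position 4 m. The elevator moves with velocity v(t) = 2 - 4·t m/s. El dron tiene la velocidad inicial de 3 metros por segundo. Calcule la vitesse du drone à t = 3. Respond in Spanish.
Para resolver esto, necesitamos tomar 2 antiderivadas de nuestra ecuación de la sacudida j(t) = -600·t^3 + 240·t^2 + 96·t - 12. Integrando la sacudida y usando la condición inicial a(0) = -6, obtenemos a(t) = -150·t^4 + 80·t^3 + 48·t^2 - 12·t - 6. La antiderivada de la aceleración es la velocidad. Usando v(0) = 3, obtenemos v(t) = -30·t^5 + 20·t^4 + 16·t^3 - 6·t^2 - 6·t + 3. De la ecuación de la velocidad v(t) = -30·t^5 + 20·t^4 + 16·t^3 - 6·t^2 - 6·t + 3, sustituimos t = 3 para obtener v = -5307.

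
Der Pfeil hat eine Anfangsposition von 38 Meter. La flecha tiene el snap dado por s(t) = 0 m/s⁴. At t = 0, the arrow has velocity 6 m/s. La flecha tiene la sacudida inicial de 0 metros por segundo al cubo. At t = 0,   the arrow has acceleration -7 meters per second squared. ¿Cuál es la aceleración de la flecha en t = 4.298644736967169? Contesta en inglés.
We must find the antiderivative of our snap equation s(t) = 0 2 times. Finding the integral of s(t) and using j(0) = 0: j(t) = 0. Integrating jerk and using the initial condition a(0) = -7, we get a(t) = -7. From the given acceleration equation a(t) = -7, we substitute t = 4.298644736967169 to get a = -7.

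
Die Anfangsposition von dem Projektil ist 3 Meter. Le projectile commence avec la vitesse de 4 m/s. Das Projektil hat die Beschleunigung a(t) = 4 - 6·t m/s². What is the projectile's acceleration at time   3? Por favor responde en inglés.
We have acceleration a(t) = 4 - 6·t. Substituting t = 3: a(3) = -14.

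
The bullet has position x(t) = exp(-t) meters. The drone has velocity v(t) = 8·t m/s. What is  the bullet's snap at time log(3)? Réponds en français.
Nous devons dériver notre équation de la position x(t) = exp(-t) 4 fois. En dérivant la position, nous obtenons la vitesse: v(t) = -exp(-t). En prenant d/dt de v(t), nous trouvons a(t) = exp(-t). La dérivée de l'accélération donne le jerk: j(t) = -exp(-t). La dérivée du jerk donne le snap: s(t) = exp(-t). En utilisant s(t) = exp(-t) et en substituant t = log(3), nous trouvons s = 1/3.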